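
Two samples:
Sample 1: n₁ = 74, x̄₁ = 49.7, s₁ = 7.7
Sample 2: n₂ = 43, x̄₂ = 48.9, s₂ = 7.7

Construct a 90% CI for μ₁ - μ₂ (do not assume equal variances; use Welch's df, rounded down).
(-1.66, 3.26)

Difference: x̄₁ - x̄₂ = 0.80
SE = √(s₁²/n₁ + s₂²/n₂) = √(7.7²/74 + 7.7²/43) = 1.4765
df = 87.91 → 87 (Welch–Satterthwaite, rounded down)
t* = 1.663

CI: 0.80 ± 1.663 · 1.4765 = 0.80 ± 2.46 = (-1.66, 3.26)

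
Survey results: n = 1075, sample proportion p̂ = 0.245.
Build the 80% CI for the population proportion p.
(0.228, 0.262)

Proportion CI:
SE = √(p̂(1-p̂)/n) = √(0.245 · 0.755 / 1075) = 0.01312

z* = 1.282
Margin = z* · SE = 1.282 · 0.01312 = 0.0168

CI: 0.245 ± 0.0168 = (0.228, 0.262)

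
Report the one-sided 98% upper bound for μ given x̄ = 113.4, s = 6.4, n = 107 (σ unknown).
μ ≤ 114.69

Upper bound (one-sided):
t* = 2.079 (one-sided for 98%)
Upper bound = x̄ + t* · s/√n = 113.4 + 2.079 · 6.4/√107 = 114.69

We are 98% confident that μ ≤ 114.69.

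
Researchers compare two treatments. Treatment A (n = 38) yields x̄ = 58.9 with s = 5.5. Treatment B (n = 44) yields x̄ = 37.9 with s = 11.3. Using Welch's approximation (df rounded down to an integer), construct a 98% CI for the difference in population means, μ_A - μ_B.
(16.41, 25.59)

Difference: x̄₁ - x̄₂ = 21.00
SE = √(s₁²/n₁ + s₂²/n₂) = √(5.5²/38 + 11.3²/44) = 1.9230
df = 64.21 → 64 (Welch–Satterthwaite, rounded down)
t* = 2.386

CI: 21.00 ± 2.386 · 1.9230 = 21.00 ± 4.59 = (16.41, 25.59)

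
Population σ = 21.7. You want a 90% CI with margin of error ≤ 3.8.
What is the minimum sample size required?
n ≥ 89

For margin E ≤ 3.8:
n ≥ (z* · σ / E)²
n ≥ (1.645 · 21.7 / 3.8)²
n ≥ 88.24

Minimum n = 89 (rounding up)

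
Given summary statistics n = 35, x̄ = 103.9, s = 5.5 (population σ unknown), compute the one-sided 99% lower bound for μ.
μ ≥ 101.63

Lower bound (one-sided):
t* = 2.441 (one-sided for 99%)
Lower bound = x̄ - t* · s/√n = 103.9 - 2.441 · 5.5/√35 = 101.63

We are 99% confident that μ ≥ 101.63.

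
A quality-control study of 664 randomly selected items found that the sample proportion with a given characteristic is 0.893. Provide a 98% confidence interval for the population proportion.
(0.865, 0.921)

Proportion CI:
SE = √(p̂(1-p̂)/n) = √(0.893 · 0.107 / 664) = 0.01200

z* = 2.326
Margin = z* · SE = 2.326 · 0.01200 = 0.0279

CI: 0.893 ± 0.0279 = (0.865, 0.921)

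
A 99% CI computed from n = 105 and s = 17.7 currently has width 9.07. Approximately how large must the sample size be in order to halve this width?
n ≈ 420

CI width ∝ 1/√n
To reduce width by factor 2, need √n to grow by 2 → need 2² = 4 times as many samples.

Current: n = 105, width = 9.07
New: n = 420, width ≈ 4.47

Width reduced by factor of 9.07/4.47 = 2.03.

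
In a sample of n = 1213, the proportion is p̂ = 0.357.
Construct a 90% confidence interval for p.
(0.334, 0.380)

Proportion CI:
SE = √(p̂(1-p̂)/n) = √(0.357 · 0.643 / 1213) = 0.01376

z* = 1.645
Margin = z* · SE = 1.645 · 0.01376 = 0.0226

CI: 0.357 ± 0.0226 = (0.334, 0.380)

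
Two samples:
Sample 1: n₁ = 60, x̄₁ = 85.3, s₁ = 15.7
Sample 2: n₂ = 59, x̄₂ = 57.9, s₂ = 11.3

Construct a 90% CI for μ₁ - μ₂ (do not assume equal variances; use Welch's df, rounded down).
(23.25, 31.55)

Difference: x̄₁ - x̄₂ = 27.40
SE = √(s₁²/n₁ + s₂²/n₂) = √(15.7²/60 + 11.3²/59) = 2.5045
df = 107.26 → 107 (Welch–Satterthwaite, rounded down)
t* = 1.659

CI: 27.40 ± 1.659 · 2.5045 = 27.40 ± 4.15 = (23.25, 31.55)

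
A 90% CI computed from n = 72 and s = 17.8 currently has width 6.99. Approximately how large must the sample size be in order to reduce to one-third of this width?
n ≈ 648

CI width ∝ 1/√n
To reduce width by factor 3, need √n to grow by 3 → need 3² = 9 times as many samples.

Current: n = 72, width = 6.99
New: n = 648, width ≈ 2.30

Width reduced by factor of 6.99/2.30 = 3.04.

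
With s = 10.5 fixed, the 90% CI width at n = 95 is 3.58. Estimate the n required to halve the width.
n ≈ 380

CI width ∝ 1/√n
To reduce width by factor 2, need √n to grow by 2 → need 2² = 4 times as many samples.

Current: n = 95, width = 3.58
New: n = 380, width ≈ 1.78

Width reduced by factor of 3.58/1.78 = 2.01.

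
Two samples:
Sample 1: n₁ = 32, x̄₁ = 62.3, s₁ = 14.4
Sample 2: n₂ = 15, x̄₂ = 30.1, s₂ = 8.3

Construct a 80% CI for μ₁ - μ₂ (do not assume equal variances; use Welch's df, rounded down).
(27.87, 36.53)

Difference: x̄₁ - x̄₂ = 32.20
SE = √(s₁²/n₁ + s₂²/n₂) = √(14.4²/32 + 8.3²/15) = 3.3276
df = 42.85 → 42 (Welch–Satterthwaite, rounded down)
t* = 1.302

CI: 32.20 ± 1.302 · 3.3276 = 32.20 ± 4.33 = (27.87, 36.53)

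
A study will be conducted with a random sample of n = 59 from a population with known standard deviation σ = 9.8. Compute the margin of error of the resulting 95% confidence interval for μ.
Margin of error = 2.50

Margin of error = z* · σ/√n
= 1.960 · 9.8/√59
= 1.960 · 9.8/7.6811
= 2.50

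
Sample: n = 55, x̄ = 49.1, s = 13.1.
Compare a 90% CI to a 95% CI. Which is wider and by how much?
95% CI is wider by 1.17

df = 54
90% CI: t* = 1.674, (46.14, 52.06), width = 2 · t* · s/√n = 5.91
95% CI: t* = 2.005, (45.56, 52.64), width = 2 · t* · s/√n = 7.08

The 95% CI is wider by 7.08 - 5.91 = 1.17.
Higher confidence requires a wider interval.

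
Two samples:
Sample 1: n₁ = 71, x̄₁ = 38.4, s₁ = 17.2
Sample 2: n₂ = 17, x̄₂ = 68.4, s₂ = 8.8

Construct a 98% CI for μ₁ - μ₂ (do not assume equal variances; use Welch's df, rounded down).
(-37.10, -22.90)

Difference: x̄₁ - x̄₂ = -30.00
SE = √(s₁²/n₁ + s₂²/n₂) = √(17.2²/71 + 8.8²/17) = 2.9533
df = 49.24 → 49 (Welch–Satterthwaite, rounded down)
t* = 2.405

CI: -30.00 ± 2.405 · 2.9533 = -30.00 ± 7.10 = (-37.10, -22.90)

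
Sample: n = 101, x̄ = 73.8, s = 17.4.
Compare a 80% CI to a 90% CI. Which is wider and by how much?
90% CI is wider by 1.28

df = 100
80% CI: t* = 1.290, (71.57, 76.03), width = 2 · t* · s/√n = 4.47
90% CI: t* = 1.660, (70.93, 76.67), width = 2 · t* · s/√n = 5.75

The 90% CI is wider by 5.75 - 4.47 = 1.28.
Higher confidence requires a wider interval.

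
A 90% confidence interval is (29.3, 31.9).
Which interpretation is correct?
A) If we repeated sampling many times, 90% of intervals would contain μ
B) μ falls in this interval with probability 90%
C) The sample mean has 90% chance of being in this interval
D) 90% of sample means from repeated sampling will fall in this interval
A

A) Correct — this is the frequentist long-run coverage interpretation.
B) Wrong — μ is fixed; the randomness lives in the interval, not in μ.
C) Wrong — x̄ is observed and sits in the interval by construction.
D) Wrong — coverage applies to intervals containing μ, not to future x̄ values.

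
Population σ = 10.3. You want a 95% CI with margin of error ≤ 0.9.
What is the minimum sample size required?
n ≥ 504

For margin E ≤ 0.9:
n ≥ (z* · σ / E)²
n ≥ (1.960 · 10.3 / 0.9)²
n ≥ 503.15

Minimum n = 504 (rounding up)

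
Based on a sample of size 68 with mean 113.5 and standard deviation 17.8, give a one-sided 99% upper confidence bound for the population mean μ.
μ ≤ 118.64

Upper bound (one-sided):
t* = 2.383 (one-sided for 99%)
Upper bound = x̄ + t* · s/√n = 113.5 + 2.383 · 17.8/√68 = 118.64

We are 99% confident that μ ≤ 118.64.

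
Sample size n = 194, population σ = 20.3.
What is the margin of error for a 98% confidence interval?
Margin of error = 3.39

Margin of error = z* · σ/√n
= 2.326 · 20.3/√194
= 2.326 · 20.3/13.9284
= 3.39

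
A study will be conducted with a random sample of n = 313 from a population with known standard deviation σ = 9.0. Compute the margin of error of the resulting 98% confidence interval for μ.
Margin of error = 1.18

Margin of error = z* · σ/√n
= 2.326 · 9.0/√313
= 2.326 · 9.0/17.6918
= 1.18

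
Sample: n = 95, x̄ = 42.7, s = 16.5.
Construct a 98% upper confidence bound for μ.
μ ≤ 46.23

Upper bound (one-sided):
t* = 2.083 (one-sided for 98%)
Upper bound = x̄ + t* · s/√n = 42.7 + 2.083 · 16.5/√95 = 46.23

We are 98% confident that μ ≤ 46.23.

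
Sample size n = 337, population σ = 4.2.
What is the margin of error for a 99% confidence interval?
Margin of error = 0.59

Margin of error = z* · σ/√n
= 2.576 · 4.2/√337
= 2.576 · 4.2/18.3576
= 0.59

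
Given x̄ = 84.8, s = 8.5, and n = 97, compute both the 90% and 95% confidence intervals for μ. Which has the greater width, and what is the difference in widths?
95% CI is wider by 0.56

df = 96
90% CI: t* = 1.661, (83.37, 86.23), width = 2 · t* · s/√n = 2.87
95% CI: t* = 1.985, (83.09, 86.51), width = 2 · t* · s/√n = 3.43

The 95% CI is wider by 3.43 - 2.87 = 0.56.
Higher confidence requires a wider interval.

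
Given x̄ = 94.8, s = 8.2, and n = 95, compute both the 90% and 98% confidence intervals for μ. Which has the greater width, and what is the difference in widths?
98% CI is wider by 1.19

df = 94
90% CI: t* = 1.661, (93.40, 96.20), width = 2 · t* · s/√n = 2.79
98% CI: t* = 2.367, (92.81, 96.79), width = 2 · t* · s/√n = 3.98

The 98% CI is wider by 3.98 - 2.79 = 1.19.
Higher confidence requires a wider interval.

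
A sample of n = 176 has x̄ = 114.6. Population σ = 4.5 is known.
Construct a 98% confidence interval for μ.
(113.81, 115.39)

z-interval (σ known):
z* = 2.326 for 98% confidence

Margin of error = z* · σ/√n = 2.326 · 4.5/√176 = 0.79

CI: (114.6 - 0.79, 114.6 + 0.79) = (113.81, 115.39)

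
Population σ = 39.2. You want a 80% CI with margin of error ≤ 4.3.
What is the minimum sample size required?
n ≥ 137

For margin E ≤ 4.3:
n ≥ (z* · σ / E)²
n ≥ (1.282 · 39.2 / 4.3)²
n ≥ 136.59

Minimum n = 137 (rounding up)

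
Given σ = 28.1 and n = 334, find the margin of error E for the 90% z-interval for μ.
Margin of error = 2.53

Margin of error = z* · σ/√n
= 1.645 · 28.1/√334
= 1.645 · 28.1/18.2757
= 2.53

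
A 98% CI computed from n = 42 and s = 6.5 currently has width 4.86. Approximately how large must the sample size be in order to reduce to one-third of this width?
n ≈ 378

CI width ∝ 1/√n
To reduce width by factor 3, need √n to grow by 3 → need 3² = 9 times as many samples.

Current: n = 42, width = 4.86
New: n = 378, width ≈ 1.56

Width reduced by factor of 4.86/1.56 = 3.12.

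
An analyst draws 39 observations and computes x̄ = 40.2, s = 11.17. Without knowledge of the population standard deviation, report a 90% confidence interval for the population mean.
(37.18, 43.22)

t-interval (σ unknown):
df = n - 1 = 38
t* = 1.686 for 90% confidence

Margin of error = t* · s/√n = 1.686 · 11.17/√39 = 3.02

CI: (37.18, 43.22)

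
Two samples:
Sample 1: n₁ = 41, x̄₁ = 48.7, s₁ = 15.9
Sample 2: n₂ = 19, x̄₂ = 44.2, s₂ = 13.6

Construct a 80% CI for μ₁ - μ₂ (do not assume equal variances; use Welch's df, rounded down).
(-0.70, 9.70)

Difference: x̄₁ - x̄₂ = 4.50
SE = √(s₁²/n₁ + s₂²/n₂) = √(15.9²/41 + 13.6²/19) = 3.9876
df = 40.68 → 40 (Welch–Satterthwaite, rounded down)
t* = 1.303

CI: 4.50 ± 1.303 · 3.9876 = 4.50 ± 5.20 = (-0.70, 9.70)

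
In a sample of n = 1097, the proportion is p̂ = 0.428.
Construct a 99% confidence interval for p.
(0.390, 0.466)

Proportion CI:
SE = √(p̂(1-p̂)/n) = √(0.428 · 0.572 / 1097) = 0.01494

z* = 2.576
Margin = z* · SE = 2.576 · 0.01494 = 0.0385

CI: 0.428 ± 0.0385 = (0.390, 0.466)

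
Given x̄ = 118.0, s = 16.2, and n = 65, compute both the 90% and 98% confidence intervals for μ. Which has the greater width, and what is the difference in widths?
98% CI is wider by 2.88

df = 64
90% CI: t* = 1.669, (114.65, 121.35), width = 2 · t* · s/√n = 6.71
98% CI: t* = 2.386, (113.21, 122.79), width = 2 · t* · s/√n = 9.59

The 98% CI is wider by 9.59 - 6.71 = 2.88.
Higher confidence requires a wider interval.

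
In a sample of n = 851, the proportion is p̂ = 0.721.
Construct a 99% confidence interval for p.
(0.681, 0.761)

Proportion CI:
SE = √(p̂(1-p̂)/n) = √(0.721 · 0.279 / 851) = 0.01537

z* = 2.576
Margin = z* · SE = 2.576 · 0.01537 = 0.0396

CI: 0.721 ± 0.0396 = (0.681, 0.761)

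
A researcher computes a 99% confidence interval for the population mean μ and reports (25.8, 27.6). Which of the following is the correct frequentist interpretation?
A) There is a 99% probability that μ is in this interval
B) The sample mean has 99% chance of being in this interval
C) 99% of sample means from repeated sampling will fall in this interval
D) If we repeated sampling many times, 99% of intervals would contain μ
D

A) Wrong — μ is fixed; the randomness lives in the interval, not in μ.
B) Wrong — x̄ is observed and sits in the interval by construction.
C) Wrong — coverage applies to intervals containing μ, not to future x̄ values.
D) Correct — this is the frequentist long-run coverage interpretation.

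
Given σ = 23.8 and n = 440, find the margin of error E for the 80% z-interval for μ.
Margin of error = 1.45

Margin of error = z* · σ/√n
= 1.282 · 23.8/√440
= 1.282 · 23.8/20.9762
= 1.45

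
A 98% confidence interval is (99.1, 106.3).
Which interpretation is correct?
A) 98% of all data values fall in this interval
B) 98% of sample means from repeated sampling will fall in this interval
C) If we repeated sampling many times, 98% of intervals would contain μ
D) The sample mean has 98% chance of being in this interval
C

A) Wrong — a CI is about the parameter μ, not individual data values.
B) Wrong — coverage applies to intervals containing μ, not to future x̄ values.
C) Correct — this is the frequentist long-run coverage interpretation.
D) Wrong — x̄ is observed and sits in the interval by construction.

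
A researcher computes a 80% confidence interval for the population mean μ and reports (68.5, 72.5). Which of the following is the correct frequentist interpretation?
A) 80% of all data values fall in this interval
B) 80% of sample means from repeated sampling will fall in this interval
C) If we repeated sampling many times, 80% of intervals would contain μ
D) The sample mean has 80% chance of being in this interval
C

A) Wrong — a CI is about the parameter μ, not individual data values.
B) Wrong — coverage applies to intervals containing μ, not to future x̄ values.
C) Correct — this is the frequentist long-run coverage interpretation.
D) Wrong — x̄ is observed and sits in the interval by construction.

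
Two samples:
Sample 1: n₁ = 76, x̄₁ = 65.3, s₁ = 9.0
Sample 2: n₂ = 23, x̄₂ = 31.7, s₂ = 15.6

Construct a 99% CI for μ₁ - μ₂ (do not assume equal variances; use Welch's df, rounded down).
(24.12, 43.08)

Difference: x̄₁ - x̄₂ = 33.60
SE = √(s₁²/n₁ + s₂²/n₂) = √(9.0²/76 + 15.6²/23) = 3.4127
df = 26.58 → 26 (Welch–Satterthwaite, rounded down)
t* = 2.779

CI: 33.60 ± 2.779 · 3.4127 = 33.60 ± 9.48 = (24.12, 43.08)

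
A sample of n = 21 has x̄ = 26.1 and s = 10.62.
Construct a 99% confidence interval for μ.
(19.51, 32.69)

t-interval (σ unknown):
df = n - 1 = 20
t* = 2.845 for 99% confidence

Margin of error = t* · s/√n = 2.845 · 10.62/√21 = 6.59

CI: (19.51, 32.69)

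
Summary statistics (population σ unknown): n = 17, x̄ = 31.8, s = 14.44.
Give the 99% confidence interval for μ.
(21.57, 42.03)

t-interval (σ unknown):
df = n - 1 = 16
t* = 2.921 for 99% confidence

Margin of error = t* · s/√n = 2.921 · 14.44/√17 = 10.23

CI: (21.57, 42.03)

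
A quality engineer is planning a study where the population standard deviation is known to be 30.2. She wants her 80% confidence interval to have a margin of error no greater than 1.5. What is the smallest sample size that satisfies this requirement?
n ≥ 667

For margin E ≤ 1.5:
n ≥ (z* · σ / E)²
n ≥ (1.282 · 30.2 / 1.5)²
n ≥ 666.20

Minimum n = 667 (rounding up)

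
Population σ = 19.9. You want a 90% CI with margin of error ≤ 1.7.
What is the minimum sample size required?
n ≥ 371

For margin E ≤ 1.7:
n ≥ (z* · σ / E)²
n ≥ (1.645 · 19.9 / 1.7)²
n ≥ 370.80

Minimum n = 371 (rounding up)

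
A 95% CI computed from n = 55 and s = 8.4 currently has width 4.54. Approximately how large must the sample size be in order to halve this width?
n ≈ 220

CI width ∝ 1/√n
To reduce width by factor 2, need √n to grow by 2 → need 2² = 4 times as many samples.

Current: n = 55, width = 4.54
New: n = 220, width ≈ 2.23

Width reduced by factor of 4.54/2.23 = 2.04.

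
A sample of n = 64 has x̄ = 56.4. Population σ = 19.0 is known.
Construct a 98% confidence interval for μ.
(50.88, 61.92)

z-interval (σ known):
z* = 2.326 for 98% confidence

Margin of error = z* · σ/√n = 2.326 · 19.0/√64 = 5.52

CI: (56.4 - 5.52, 56.4 + 5.52) = (50.88, 61.92)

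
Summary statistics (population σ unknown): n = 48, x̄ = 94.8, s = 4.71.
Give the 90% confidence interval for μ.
(93.66, 95.94)

t-interval (σ unknown):
df = n - 1 = 47
t* = 1.678 for 90% confidence

Margin of error = t* · s/√n = 1.678 · 4.71/√48 = 1.14

CI: (93.66, 95.94)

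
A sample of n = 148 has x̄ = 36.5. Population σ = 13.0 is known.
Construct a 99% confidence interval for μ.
(33.75, 39.25)

z-interval (σ known):
z* = 2.576 for 99% confidence

Margin of error = z* · σ/√n = 2.576 · 13.0/√148 = 2.75

CI: (36.5 - 2.75, 36.5 + 2.75) = (33.75, 39.25)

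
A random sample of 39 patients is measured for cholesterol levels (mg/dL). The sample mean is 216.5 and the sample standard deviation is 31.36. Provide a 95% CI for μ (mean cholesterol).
(206.34, 226.66)

t-interval (σ unknown):
df = n - 1 = 38
t* = 2.024 for 95% confidence

Margin of error = t* · s/√n = 2.024 · 31.36/√39 = 10.16

CI: (206.34, 226.66)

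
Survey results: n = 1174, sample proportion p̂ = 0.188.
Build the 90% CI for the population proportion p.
(0.169, 0.207)

Proportion CI:
SE = √(p̂(1-p̂)/n) = √(0.188 · 0.812 / 1174) = 0.01140

z* = 1.645
Margin = z* · SE = 1.645 · 0.01140 = 0.0188

CI: 0.188 ± 0.0188 = (0.169, 0.207)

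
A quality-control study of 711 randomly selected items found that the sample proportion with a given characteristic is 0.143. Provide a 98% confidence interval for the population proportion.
(0.112, 0.174)

Proportion CI:
SE = √(p̂(1-p̂)/n) = √(0.143 · 0.857 / 711) = 0.01313

z* = 2.326
Margin = z* · SE = 2.326 · 0.01313 = 0.0305

CI: 0.143 ± 0.0305 = (0.112, 0.174)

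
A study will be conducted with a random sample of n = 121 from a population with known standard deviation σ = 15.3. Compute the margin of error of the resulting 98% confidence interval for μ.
Margin of error = 3.24

Margin of error = z* · σ/√n
= 2.326 · 15.3/√121
= 2.326 · 15.3/11.0000
= 3.24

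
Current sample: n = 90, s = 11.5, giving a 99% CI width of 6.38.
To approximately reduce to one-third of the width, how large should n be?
n ≈ 810

CI width ∝ 1/√n
To reduce width by factor 3, need √n to grow by 3 → need 3² = 9 times as many samples.

Current: n = 90, width = 6.38
New: n = 810, width ≈ 2.09

Width reduced by factor of 6.38/2.09 = 3.05.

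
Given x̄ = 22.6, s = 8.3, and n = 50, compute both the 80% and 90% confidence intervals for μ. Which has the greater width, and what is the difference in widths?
90% CI is wider by 0.89

df = 49
80% CI: t* = 1.299, (21.08, 24.12), width = 2 · t* · s/√n = 3.05
90% CI: t* = 1.677, (20.63, 24.57), width = 2 · t* · s/√n = 3.94

The 90% CI is wider by 3.94 - 3.05 = 0.89.
Higher confidence requires a wider interval.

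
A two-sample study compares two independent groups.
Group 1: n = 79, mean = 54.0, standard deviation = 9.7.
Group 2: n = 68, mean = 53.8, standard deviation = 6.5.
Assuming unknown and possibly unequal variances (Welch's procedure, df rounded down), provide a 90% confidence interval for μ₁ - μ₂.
(-2.03, 2.43)

Difference: x̄₁ - x̄₂ = 0.20
SE = √(s₁²/n₁ + s₂²/n₂) = √(9.7²/79 + 6.5²/68) = 1.3462
df = 137.15 → 137 (Welch–Satterthwaite, rounded down)
t* = 1.656

CI: 0.20 ± 1.656 · 1.3462 = 0.20 ± 2.23 = (-2.03, 2.43)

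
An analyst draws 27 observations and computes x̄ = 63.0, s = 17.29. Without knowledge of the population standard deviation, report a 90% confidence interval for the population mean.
(57.32, 68.68)

t-interval (σ unknown):
df = n - 1 = 26
t* = 1.706 for 90% confidence

Margin of error = t* · s/√n = 1.706 · 17.29/√27 = 5.68

CI: (57.32, 68.68)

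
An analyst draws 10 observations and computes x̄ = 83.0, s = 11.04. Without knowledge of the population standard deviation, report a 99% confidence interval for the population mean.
(71.65, 94.35)

t-interval (σ unknown):
df = n - 1 = 9
t* = 3.250 for 99% confidence

Margin of error = t* · s/√n = 3.250 · 11.04/√10 = 11.35

CI: (71.65, 94.35)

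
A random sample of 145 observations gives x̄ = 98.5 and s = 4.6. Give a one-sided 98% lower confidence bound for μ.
μ ≥ 97.71

Lower bound (one-sided):
t* = 2.073 (one-sided for 98%)
Lower bound = x̄ - t* · s/√n = 98.5 - 2.073 · 4.6/√145 = 97.71

We are 98% confident that μ ≥ 97.71.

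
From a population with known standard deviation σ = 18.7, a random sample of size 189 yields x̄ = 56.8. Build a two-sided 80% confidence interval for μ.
(55.06, 58.54)

z-interval (σ known):
z* = 1.282 for 80% confidence

Margin of error = z* · σ/√n = 1.282 · 18.7/√189 = 1.74

CI: (56.8 - 1.74, 56.8 + 1.74) = (55.06, 58.54)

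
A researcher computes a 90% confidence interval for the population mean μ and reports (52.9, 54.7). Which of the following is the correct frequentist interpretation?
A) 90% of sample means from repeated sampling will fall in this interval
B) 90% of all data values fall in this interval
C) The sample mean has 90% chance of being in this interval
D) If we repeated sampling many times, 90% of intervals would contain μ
D

A) Wrong — coverage applies to intervals containing μ, not to future x̄ values.
B) Wrong — a CI is about the parameter μ, not individual data values.
C) Wrong — x̄ is observed and sits in the interval by construction.
D) Correct — this is the frequentist long-run coverage interpretation.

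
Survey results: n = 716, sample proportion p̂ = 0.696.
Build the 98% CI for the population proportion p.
(0.656, 0.736)

Proportion CI:
SE = √(p̂(1-p̂)/n) = √(0.696 · 0.304 / 716) = 0.01719

z* = 2.326
Margin = z* · SE = 2.326 · 0.01719 = 0.0400

CI: 0.696 ± 0.0400 = (0.656, 0.736)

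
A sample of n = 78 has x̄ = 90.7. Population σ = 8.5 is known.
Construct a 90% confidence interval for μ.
(89.12, 92.28)

z-interval (σ known):
z* = 1.645 for 90% confidence

Margin of error = z* · σ/√n = 1.645 · 8.5/√78 = 1.58

CI: (90.7 - 1.58, 90.7 + 1.58) = (89.12, 92.28)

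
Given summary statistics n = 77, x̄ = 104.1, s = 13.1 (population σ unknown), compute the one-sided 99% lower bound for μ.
μ ≥ 100.55

Lower bound (one-sided):
t* = 2.376 (one-sided for 99%)
Lower bound = x̄ - t* · s/√n = 104.1 - 2.376 · 13.1/√77 = 100.55

We are 99% confident that μ ≥ 100.55.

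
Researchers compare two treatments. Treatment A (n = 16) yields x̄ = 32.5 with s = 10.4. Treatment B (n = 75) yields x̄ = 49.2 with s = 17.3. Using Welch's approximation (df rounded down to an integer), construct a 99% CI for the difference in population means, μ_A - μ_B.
(-25.63, -7.77)

Difference: x̄₁ - x̄₂ = -16.70
SE = √(s₁²/n₁ + s₂²/n₂) = √(10.4²/16 + 17.3²/75) = 3.2788
df = 35.43 → 35 (Welch–Satterthwaite, rounded down)
t* = 2.724

CI: -16.70 ± 2.724 · 3.2788 = -16.70 ± 8.93 = (-25.63, -7.77)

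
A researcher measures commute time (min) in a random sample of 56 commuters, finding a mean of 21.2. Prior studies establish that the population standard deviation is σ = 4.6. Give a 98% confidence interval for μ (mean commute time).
(19.77, 22.63)

z-interval (σ known):
z* = 2.326 for 98% confidence

Margin of error = z* · σ/√n = 2.326 · 4.6/√56 = 1.43

CI: (21.2 - 1.43, 21.2 + 1.43) = (19.77, 22.63)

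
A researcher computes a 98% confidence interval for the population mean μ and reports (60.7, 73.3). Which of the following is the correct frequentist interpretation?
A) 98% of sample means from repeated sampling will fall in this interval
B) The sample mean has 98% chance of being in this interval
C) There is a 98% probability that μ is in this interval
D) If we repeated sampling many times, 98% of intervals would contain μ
D

A) Wrong — coverage applies to intervals containing μ, not to future x̄ values.
B) Wrong — x̄ is observed and sits in the interval by construction.
C) Wrong — μ is fixed; the randomness lives in the interval, not in μ.
D) Correct — this is the frequentist long-run coverage interpretation.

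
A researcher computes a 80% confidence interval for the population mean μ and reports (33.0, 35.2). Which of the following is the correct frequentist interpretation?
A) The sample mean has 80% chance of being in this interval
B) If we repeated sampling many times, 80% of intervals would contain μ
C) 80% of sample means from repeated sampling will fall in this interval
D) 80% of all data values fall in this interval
B

A) Wrong — x̄ is observed and sits in the interval by construction.
B) Correct — this is the frequentist long-run coverage interpretation.
C) Wrong — coverage applies to intervals containing μ, not to future x̄ values.
D) Wrong — a CI is about the parameter μ, not individual data values.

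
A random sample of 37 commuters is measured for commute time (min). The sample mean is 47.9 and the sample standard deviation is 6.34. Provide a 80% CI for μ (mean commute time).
(46.54, 49.26)

t-interval (σ unknown):
df = n - 1 = 36
t* = 1.306 for 80% confidence

Margin of error = t* · s/√n = 1.306 · 6.34/√37 = 1.36

CI: (46.54, 49.26)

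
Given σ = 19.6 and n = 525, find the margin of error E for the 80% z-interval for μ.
Margin of error = 1.10

Margin of error = z* · σ/√n
= 1.282 · 19.6/√525
= 1.282 · 19.6/22.9129
= 1.10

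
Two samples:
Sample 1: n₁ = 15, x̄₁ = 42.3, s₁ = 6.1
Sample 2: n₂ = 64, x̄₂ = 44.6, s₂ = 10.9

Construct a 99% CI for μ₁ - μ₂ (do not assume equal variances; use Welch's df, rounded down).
(-7.95, 3.35)

Difference: x̄₁ - x̄₂ = -2.30
SE = √(s₁²/n₁ + s₂²/n₂) = √(6.1²/15 + 10.9²/64) = 2.0826
df = 38.06 → 38 (Welch–Satterthwaite, rounded down)
t* = 2.712

CI: -2.30 ± 2.712 · 2.0826 = -2.30 ± 5.65 = (-7.95, 3.35)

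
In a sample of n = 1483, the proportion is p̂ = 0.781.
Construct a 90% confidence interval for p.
(0.763, 0.799)

Proportion CI:
SE = √(p̂(1-p̂)/n) = √(0.781 · 0.219 / 1483) = 0.01074

z* = 1.645
Margin = z* · SE = 1.645 · 0.01074 = 0.0177

CI: 0.781 ± 0.0177 = (0.763, 0.799)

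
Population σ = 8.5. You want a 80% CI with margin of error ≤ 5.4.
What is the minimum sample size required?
n ≥ 5

For margin E ≤ 5.4:
n ≥ (z* · σ / E)²
n ≥ (1.282 · 8.5 / 5.4)²
n ≥ 4.07

Minimum n = 5 (rounding up)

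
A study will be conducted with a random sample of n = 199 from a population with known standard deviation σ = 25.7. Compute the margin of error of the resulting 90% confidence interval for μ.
Margin of error = 3.00

Margin of error = z* · σ/√n
= 1.645 · 25.7/√199
= 1.645 · 25.7/14.1067
= 3.00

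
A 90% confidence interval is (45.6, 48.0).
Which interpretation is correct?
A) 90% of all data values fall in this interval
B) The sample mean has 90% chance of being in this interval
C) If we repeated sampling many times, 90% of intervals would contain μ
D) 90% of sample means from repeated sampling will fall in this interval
C

A) Wrong — a CI is about the parameter μ, not individual data values.
B) Wrong — x̄ is observed and sits in the interval by construction.
C) Correct — this is the frequentist long-run coverage interpretation.
D) Wrong — coverage applies to intervals containing μ, not to future x̄ values.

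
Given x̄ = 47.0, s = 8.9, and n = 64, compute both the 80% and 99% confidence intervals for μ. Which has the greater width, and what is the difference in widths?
99% CI is wider by 3.03

df = 63
80% CI: t* = 1.295, (45.56, 48.44), width = 2 · t* · s/√n = 2.88
99% CI: t* = 2.656, (44.05, 49.95), width = 2 · t* · s/√n = 5.91

The 99% CI is wider by 5.91 - 2.88 = 3.03.
Higher confidence requires a wider interval.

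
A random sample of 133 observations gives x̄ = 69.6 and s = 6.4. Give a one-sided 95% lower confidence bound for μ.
μ ≥ 68.68

Lower bound (one-sided):
t* = 1.656 (one-sided for 95%)
Lower bound = x̄ - t* · s/√n = 69.6 - 1.656 · 6.4/√133 = 68.68

We are 95% confident that μ ≥ 68.68.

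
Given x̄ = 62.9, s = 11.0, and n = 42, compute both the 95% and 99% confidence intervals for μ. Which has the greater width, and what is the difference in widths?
99% CI is wider by 2.31

df = 41
95% CI: t* = 2.020, (59.47, 66.33), width = 2 · t* · s/√n = 6.86
99% CI: t* = 2.701, (58.32, 67.48), width = 2 · t* · s/√n = 9.17

The 99% CI is wider by 9.17 - 6.86 = 2.31.
Higher confidence requires a wider interval.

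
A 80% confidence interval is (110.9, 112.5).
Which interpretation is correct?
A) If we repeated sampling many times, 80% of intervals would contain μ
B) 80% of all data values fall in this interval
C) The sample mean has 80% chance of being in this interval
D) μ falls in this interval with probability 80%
A

A) Correct — this is the frequentist long-run coverage interpretation.
B) Wrong — a CI is about the parameter μ, not individual data values.
C) Wrong — x̄ is observed and sits in the interval by construction.
D) Wrong — μ is fixed; the randomness lives in the interval, not in μ.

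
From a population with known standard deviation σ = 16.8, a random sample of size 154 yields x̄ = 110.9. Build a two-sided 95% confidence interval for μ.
(108.25, 113.55)

z-interval (σ known):
z* = 1.960 for 95% confidence

Margin of error = z* · σ/√n = 1.960 · 16.8/√154 = 2.65

CI: (110.9 - 2.65, 110.9 + 2.65) = (108.25, 113.55)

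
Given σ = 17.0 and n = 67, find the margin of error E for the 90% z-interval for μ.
Margin of error = 3.42

Margin of error = z* · σ/√n
= 1.645 · 17.0/√67
= 1.645 · 17.0/8.1854
= 3.42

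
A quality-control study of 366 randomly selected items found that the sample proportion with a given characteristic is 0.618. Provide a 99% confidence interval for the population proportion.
(0.553, 0.683)

Proportion CI:
SE = √(p̂(1-p̂)/n) = √(0.618 · 0.382 / 366) = 0.02540

z* = 2.576
Margin = z* · SE = 2.576 · 0.02540 = 0.0654

CI: 0.618 ± 0.0654 = (0.553, 0.683)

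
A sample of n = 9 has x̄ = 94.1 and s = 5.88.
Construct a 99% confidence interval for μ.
(87.52, 100.68)

t-interval (σ unknown):
df = n - 1 = 8
t* = 3.355 for 99% confidence

Margin of error = t* · s/√n = 3.355 · 5.88/√9 = 6.58

CI: (87.52, 100.68)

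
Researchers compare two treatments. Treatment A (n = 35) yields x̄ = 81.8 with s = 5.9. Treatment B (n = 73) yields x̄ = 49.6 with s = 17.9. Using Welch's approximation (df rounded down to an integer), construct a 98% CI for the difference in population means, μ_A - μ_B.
(26.71, 37.69)

Difference: x̄₁ - x̄₂ = 32.20
SE = √(s₁²/n₁ + s₂²/n₂) = √(5.9²/35 + 17.9²/73) = 2.3203
df = 97.70 → 97 (Welch–Satterthwaite, rounded down)
t* = 2.365

CI: 32.20 ± 2.365 · 2.3203 = 32.20 ± 5.49 = (26.71, 37.69)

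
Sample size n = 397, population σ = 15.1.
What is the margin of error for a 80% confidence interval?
Margin of error = 0.97

Margin of error = z* · σ/√n
= 1.282 · 15.1/√397
= 1.282 · 15.1/19.9249
= 0.97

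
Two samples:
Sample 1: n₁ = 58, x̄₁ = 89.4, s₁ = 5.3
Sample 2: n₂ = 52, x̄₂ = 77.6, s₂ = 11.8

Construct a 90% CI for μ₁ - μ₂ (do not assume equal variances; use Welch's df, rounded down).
(8.84, 14.76)

Difference: x̄₁ - x̄₂ = 11.80
SE = √(s₁²/n₁ + s₂²/n₂) = √(5.3²/58 + 11.8²/52) = 1.7782
df = 69.09 → 69 (Welch–Satterthwaite, rounded down)
t* = 1.667

CI: 11.80 ± 1.667 · 1.7782 = 11.80 ± 2.96 = (8.84, 14.76)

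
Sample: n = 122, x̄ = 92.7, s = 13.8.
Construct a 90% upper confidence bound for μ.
μ ≤ 94.31

Upper bound (one-sided):
t* = 1.289 (one-sided for 90%)
Upper bound = x̄ + t* · s/√n = 92.7 + 1.289 · 13.8/√122 = 94.31

We are 90% confident that μ ≤ 94.31.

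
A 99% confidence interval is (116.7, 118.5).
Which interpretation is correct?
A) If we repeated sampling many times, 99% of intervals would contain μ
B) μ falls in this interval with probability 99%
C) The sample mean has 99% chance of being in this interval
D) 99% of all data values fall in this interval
A

A) Correct — this is the frequentist long-run coverage interpretation.
B) Wrong — μ is fixed; the randomness lives in the interval, not in μ.
C) Wrong — x̄ is observed and sits in the interval by construction.
D) Wrong — a CI is about the parameter μ, not individual data values.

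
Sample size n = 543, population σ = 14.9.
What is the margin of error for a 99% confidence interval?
Margin of error = 1.65

Margin of error = z* · σ/√n
= 2.576 · 14.9/√543
= 2.576 · 14.9/23.3024
= 1.65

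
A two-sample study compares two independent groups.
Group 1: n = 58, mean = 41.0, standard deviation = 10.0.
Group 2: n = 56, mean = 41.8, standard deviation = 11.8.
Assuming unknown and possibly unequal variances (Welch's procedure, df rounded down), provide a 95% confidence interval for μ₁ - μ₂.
(-4.87, 3.27)

Difference: x̄₁ - x̄₂ = -0.80
SE = √(s₁²/n₁ + s₂²/n₂) = √(10.0²/58 + 11.8²/56) = 2.0520
df = 107.74 → 107 (Welch–Satterthwaite, rounded down)
t* = 1.982

CI: -0.80 ± 1.982 · 2.0520 = -0.80 ± 4.07 = (-4.87, 3.27)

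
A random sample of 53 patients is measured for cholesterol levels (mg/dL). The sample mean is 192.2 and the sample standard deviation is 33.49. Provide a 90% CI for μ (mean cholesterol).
(184.49, 199.91)

t-interval (σ unknown):
df = n - 1 = 52
t* = 1.675 for 90% confidence

Margin of error = t* · s/√n = 1.675 · 33.49/√53 = 7.71

CI: (184.49, 199.91)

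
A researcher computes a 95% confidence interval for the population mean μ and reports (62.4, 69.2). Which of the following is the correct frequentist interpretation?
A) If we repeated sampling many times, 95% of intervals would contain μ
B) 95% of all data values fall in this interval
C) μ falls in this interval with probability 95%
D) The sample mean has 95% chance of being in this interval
A

A) Correct — this is the frequentist long-run coverage interpretation.
B) Wrong — a CI is about the parameter μ, not individual data values.
C) Wrong — μ is fixed; the randomness lives in the interval, not in μ.
D) Wrong — x̄ is observed and sits in the interval by construction.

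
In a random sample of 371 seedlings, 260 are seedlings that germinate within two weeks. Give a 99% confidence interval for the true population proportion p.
(0.640, 0.762)

Proportion CI:
p̂ = 260/371 = 0.70081
SE = √(p̂(1-p̂)/n) = √(0.70081 · 0.29919 / 371) = 0.02377

z* = 2.576
Margin = z* · SE = 2.576 · 0.02377 = 0.0612

CI: 0.70081 ± 0.0612 = (0.640, 0.762)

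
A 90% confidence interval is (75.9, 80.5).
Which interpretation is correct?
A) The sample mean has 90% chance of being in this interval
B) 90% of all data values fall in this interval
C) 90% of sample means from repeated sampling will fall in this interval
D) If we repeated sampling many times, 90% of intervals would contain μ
D

A) Wrong — x̄ is observed and sits in the interval by construction.
B) Wrong — a CI is about the parameter μ, not individual data values.
C) Wrong — coverage applies to intervals containing μ, not to future x̄ values.
D) Correct — this is the frequentist long-run coverage interpretation.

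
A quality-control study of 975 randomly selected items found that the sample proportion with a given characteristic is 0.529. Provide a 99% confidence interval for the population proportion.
(0.488, 0.570)

Proportion CI:
SE = √(p̂(1-p̂)/n) = √(0.529 · 0.471 / 975) = 0.01599

z* = 2.576
Margin = z* · SE = 2.576 · 0.01599 = 0.0412

CI: 0.529 ± 0.0412 = (0.488, 0.570)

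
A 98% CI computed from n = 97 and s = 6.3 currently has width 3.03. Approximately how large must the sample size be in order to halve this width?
n ≈ 388

CI width ∝ 1/√n
To reduce width by factor 2, need √n to grow by 2 → need 2² = 4 times as many samples.

Current: n = 97, width = 3.03
New: n = 388, width ≈ 1.49

Width reduced by factor of 3.03/1.49 = 2.03.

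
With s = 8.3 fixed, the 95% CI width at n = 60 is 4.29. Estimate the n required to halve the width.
n ≈ 240

CI width ∝ 1/√n
To reduce width by factor 2, need √n to grow by 2 → need 2² = 4 times as many samples.

Current: n = 60, width = 4.29
New: n = 240, width ≈ 2.11

Width reduced by factor of 4.29/2.11 = 2.03.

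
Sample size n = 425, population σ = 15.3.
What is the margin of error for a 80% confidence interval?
Margin of error = 0.95

Margin of error = z* · σ/√n
= 1.282 · 15.3/√425
= 1.282 · 15.3/20.6155
= 0.95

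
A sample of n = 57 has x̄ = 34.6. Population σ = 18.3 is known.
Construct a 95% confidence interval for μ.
(29.85, 39.35)

z-interval (σ known):
z* = 1.960 for 95% confidence

Margin of error = z* · σ/√n = 1.960 · 18.3/√57 = 4.75

CI: (34.6 - 4.75, 34.6 + 4.75) = (29.85, 39.35)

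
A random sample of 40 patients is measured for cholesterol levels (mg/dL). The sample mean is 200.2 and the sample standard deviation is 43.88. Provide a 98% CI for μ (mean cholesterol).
(183.37, 217.03)

t-interval (σ unknown):
df = n - 1 = 39
t* = 2.426 for 98% confidence

Margin of error = t* · s/√n = 2.426 · 43.88/√40 = 16.83

CI: (183.37, 217.03)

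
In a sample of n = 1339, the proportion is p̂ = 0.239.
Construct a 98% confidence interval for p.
(0.212, 0.266)

Proportion CI:
SE = √(p̂(1-p̂)/n) = √(0.239 · 0.761 / 1339) = 0.01165

z* = 2.326
Margin = z* · SE = 2.326 · 0.01165 = 0.0271

CI: 0.239 ± 0.0271 = (0.212, 0.266)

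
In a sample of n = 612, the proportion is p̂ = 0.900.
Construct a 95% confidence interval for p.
(0.876, 0.924)

Proportion CI:
SE = √(p̂(1-p̂)/n) = √(0.900 · 0.100 / 612) = 0.01213

z* = 1.960
Margin = z* · SE = 1.960 · 0.01213 = 0.0238

CI: 0.900 ± 0.0238 = (0.876, 0.924)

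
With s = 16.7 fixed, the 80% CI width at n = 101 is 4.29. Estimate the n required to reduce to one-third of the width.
n ≈ 909

CI width ∝ 1/√n
To reduce width by factor 3, need √n to grow by 3 → need 3² = 9 times as many samples.

Current: n = 101, width = 4.29
New: n = 909, width ≈ 1.42

Width reduced by factor of 4.29/1.42 = 3.02.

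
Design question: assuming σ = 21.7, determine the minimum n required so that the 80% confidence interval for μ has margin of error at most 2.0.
n ≥ 194

For margin E ≤ 2.0:
n ≥ (z* · σ / E)²
n ≥ (1.282 · 21.7 / 2.0)²
n ≥ 193.48

Minimum n = 194 (rounding up)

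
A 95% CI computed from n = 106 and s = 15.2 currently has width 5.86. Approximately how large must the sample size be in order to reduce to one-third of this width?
n ≈ 954

CI width ∝ 1/√n
To reduce width by factor 3, need √n to grow by 3 → need 3² = 9 times as many samples.

Current: n = 106, width = 5.86
New: n = 954, width ≈ 1.93

Width reduced by factor of 5.86/1.93 = 3.04.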